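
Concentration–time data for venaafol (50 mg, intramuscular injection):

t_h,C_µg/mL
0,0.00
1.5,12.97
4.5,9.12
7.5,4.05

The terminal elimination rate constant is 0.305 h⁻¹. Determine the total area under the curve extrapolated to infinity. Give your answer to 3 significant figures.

Trapezoidal AUC_0→7.5:
  [0→1.5]: (0.00+12.97)/2 × 1.5 = 9.7275
  [1.5→4.5]: (12.97+9.12)/2 × 3 = 33.135
  [4.5→7.5]: (9.12+4.05)/2 × 3 = 19.755
  Sum = 62.6175 µg/mL·h
Extrapolated tail: C_last / k_e = 4.05 / 0.305 = 13.279
AUC_0→∞ = 62.6175 + 13.279 = 75.8965 µg/mL·h

AUC = 75.9 µg/mL·h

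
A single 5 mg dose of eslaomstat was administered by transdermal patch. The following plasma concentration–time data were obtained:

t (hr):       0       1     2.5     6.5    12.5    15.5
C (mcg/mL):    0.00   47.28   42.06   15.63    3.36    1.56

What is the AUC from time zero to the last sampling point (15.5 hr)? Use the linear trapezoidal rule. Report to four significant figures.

AUC = 270.4 mcg/mL·hr

Trapezoidal AUC_0→15.5:
  [0→1]: (0.00+47.28)/2 × 1 = 23.64
  [1→2.5]: (47.28+42.06)/2 × 1.5 = 67.005
  [2.5→6.5]: (42.06+15.63)/2 × 4 = 115.38
  [6.5→12.5]: (15.63+3.36)/2 × 6 = 56.97
  [12.5→15.5]: (3.36+1.56)/2 × 3 = 7.38
  Sum = 270.375 mcg/mL·hr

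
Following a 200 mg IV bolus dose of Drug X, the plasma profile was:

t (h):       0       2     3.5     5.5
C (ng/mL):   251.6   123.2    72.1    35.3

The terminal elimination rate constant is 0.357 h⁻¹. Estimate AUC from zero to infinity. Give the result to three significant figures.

Trapezoidal AUC_0→5.5:
  [0→2]: (251.6+123.2)/2 × 2 = 374.8
  [2→3.5]: (123.2+72.1)/2 × 1.5 = 146.475
  [3.5→5.5]: (72.1+35.3)/2 × 2 = 107.4
  Sum = 628.675 ng/mL·h
Extrapolated tail: C_last / k_e = 35.3 / 0.357 = 98.880
AUC_0→∞ = 628.675 + 98.880 = 727.555 ng/mL·h

AUC = 728 ng/mL·h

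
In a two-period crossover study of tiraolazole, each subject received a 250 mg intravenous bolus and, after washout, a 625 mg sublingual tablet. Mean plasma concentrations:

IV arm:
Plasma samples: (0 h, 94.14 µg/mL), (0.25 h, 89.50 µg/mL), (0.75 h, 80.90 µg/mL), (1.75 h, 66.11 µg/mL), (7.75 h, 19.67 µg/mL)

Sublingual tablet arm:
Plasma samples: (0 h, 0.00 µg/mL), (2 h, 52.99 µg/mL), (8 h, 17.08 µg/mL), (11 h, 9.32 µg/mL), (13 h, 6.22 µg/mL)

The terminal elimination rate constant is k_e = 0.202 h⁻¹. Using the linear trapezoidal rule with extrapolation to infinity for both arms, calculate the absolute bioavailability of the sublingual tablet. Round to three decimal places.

Trapezoidal AUC_0→7.75 (IV):
  [0→0.25]: (94.14+89.50)/2 × 0.25 = 22.955
  [0.25→0.75]: (89.50+80.90)/2 × 0.5 = 42.6
  [0.75→1.75]: (80.90+66.11)/2 × 1 = 73.505
  [1.75→7.75]: (66.11+19.67)/2 × 6 = 257.34
  Sum = 396.4 µg/mL·h
IV tail: 19.67/0.202 = 97.376; AUC_iv,0→∞ = 396.4 + 97.376 = 493.776 µg/mL·h
Trapezoidal AUC_0→13 (sublingual tablet):
  [0→2]: (0.00+52.99)/2 × 2 = 52.99
  [2→8]: (52.99+17.08)/2 × 6 = 210.21
  [8→11]: (17.08+9.32)/2 × 3 = 39.6
  [11→13]: (9.32+6.22)/2 × 2 = 15.54
  Sum = 318.34 µg/mL·h
sublingual tablet tail: 6.22/0.202 = 30.792; AUC_ev,0→∞ = 318.34 + 30.792 = 349.132 µg/mL·h
F = (AUC_ev/D_ev)/(AUC_iv/D_iv) = (349.132/625)/(493.776/250) = 0.5586112/1.975104 = 0.2828

F = 0.283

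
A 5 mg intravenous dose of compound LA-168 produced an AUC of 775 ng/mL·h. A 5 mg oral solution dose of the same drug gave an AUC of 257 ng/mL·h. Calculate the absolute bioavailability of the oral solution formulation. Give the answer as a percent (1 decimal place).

F = 33.2%

F = (AUC_ev / D_ev) / (AUC_iv / D_iv)
  = (257/5) / (775/5)
  = 51.4 / 155 = 0.3316
  = 33.16%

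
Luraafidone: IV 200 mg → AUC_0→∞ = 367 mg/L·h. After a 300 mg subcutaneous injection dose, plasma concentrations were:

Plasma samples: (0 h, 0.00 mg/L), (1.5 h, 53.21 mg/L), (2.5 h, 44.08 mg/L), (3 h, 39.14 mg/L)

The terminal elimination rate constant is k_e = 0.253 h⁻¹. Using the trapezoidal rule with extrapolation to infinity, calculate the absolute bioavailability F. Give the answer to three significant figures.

F = 0.480

Trapezoidal AUC_0→3 (subcutaneous injection):
  [0→1.5]: (0.00+53.21)/2 × 1.5 = 39.9075
  [1.5→2.5]: (53.21+44.08)/2 × 1 = 48.645
  [2.5→3]: (44.08+39.14)/2 × 0.5 = 20.805
  Sum = 109.3575 mg/L·h
Tail: C_last/k_e = 39.14/0.253 = 154.704
AUC_0→∞ (subcutaneous injection) = 109.3575 + 154.704 = 264.0615 mg/L·h
F = (AUC_ev/D_ev)/(AUC_iv/D_iv) = (264.0615/300)/(367/200) = 0.880205/1.835 = 0.4797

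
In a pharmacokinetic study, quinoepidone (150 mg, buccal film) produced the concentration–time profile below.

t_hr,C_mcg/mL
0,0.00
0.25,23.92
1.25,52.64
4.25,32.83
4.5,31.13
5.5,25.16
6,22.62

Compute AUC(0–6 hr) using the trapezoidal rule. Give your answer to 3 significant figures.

AUC = 218 mcg/mL·hr

Trapezoidal AUC_0→6:
  [0→0.25]: (0.00+23.92)/2 × 0.25 = 2.99
  [0.25→1.25]: (23.92+52.64)/2 × 1 = 38.28
  [1.25→4.25]: (52.64+32.83)/2 × 3 = 128.205
  [4.25→4.5]: (32.83+31.13)/2 × 0.25 = 7.995
  [4.5→5.5]: (31.13+25.16)/2 × 1 = 28.145
  [5.5→6]: (25.16+22.62)/2 × 0.5 = 11.945
  Sum = 217.56 mcg/mL·hr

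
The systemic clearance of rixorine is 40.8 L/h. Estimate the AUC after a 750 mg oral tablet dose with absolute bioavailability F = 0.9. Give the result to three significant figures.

AUC = 16.5 mg/L·h

AUC_0→∞ = F × Dose / CL
        = 0.9 × 750 / 40.8 = 16.5441 mg/L·h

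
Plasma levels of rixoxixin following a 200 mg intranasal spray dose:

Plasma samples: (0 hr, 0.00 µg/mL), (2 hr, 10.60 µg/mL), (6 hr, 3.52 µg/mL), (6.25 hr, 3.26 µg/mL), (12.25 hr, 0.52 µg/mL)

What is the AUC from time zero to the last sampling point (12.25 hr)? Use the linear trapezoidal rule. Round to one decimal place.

AUC = 51.0 µg/mL·hr

Trapezoidal AUC_0→12.25:
  [0→2]: (0.00+10.60)/2 × 2 = 10.6
  [2→6]: (10.60+3.52)/2 × 4 = 28.24
  [6→6.25]: (3.52+3.26)/2 × 0.25 = 0.8475
  [6.25→12.25]: (3.26+0.52)/2 × 6 = 11.34
  Sum = 51.0275 µg/mL·hr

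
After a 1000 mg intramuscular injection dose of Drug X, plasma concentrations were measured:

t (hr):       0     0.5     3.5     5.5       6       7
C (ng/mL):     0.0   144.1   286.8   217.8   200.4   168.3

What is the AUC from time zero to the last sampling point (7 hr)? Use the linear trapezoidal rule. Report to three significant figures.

Trapezoidal AUC_0→7:
  [0→0.5]: (0.0+144.1)/2 × 0.5 = 36.025
  [0.5→3.5]: (144.1+286.8)/2 × 3 = 646.35
  [3.5→5.5]: (286.8+217.8)/2 × 2 = 504.6
  [5.5→6]: (217.8+200.4)/2 × 0.5 = 104.55
  [6→7]: (200.4+168.3)/2 × 1 = 184.35
  Sum = 1475.875 ng/mL·hr

AUC = 1480 ng/mL·hr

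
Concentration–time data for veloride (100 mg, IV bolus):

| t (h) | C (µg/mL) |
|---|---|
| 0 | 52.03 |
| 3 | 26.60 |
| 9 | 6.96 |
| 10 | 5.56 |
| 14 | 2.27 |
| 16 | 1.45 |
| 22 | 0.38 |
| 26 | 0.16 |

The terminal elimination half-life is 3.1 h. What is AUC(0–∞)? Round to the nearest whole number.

Trapezoidal AUC_0→26:
  [0→3]: (52.03+26.60)/2 × 3 = 117.945
  [3→9]: (26.60+6.96)/2 × 6 = 100.68
  [9→10]: (6.96+5.56)/2 × 1 = 6.26
  [10→14]: (5.56+2.27)/2 × 4 = 15.66
  [14→16]: (2.27+1.45)/2 × 2 = 3.72
  [16→22]: (1.45+0.38)/2 × 6 = 5.49
  [22→26]: (0.38+0.16)/2 × 4 = 1.08
  Sum = 250.835 µg/mL·h
k_e = ln2 / t½ = 0.693147 / 3.1 = 0.2236 h^-1
Extrapolated tail: C_last / k_e = 0.16 / 0.2236 = 0.716
AUC_0→∞ = 250.835 + 0.716 = 251.551 µg/mL·h

AUC = 252 µg/mL·h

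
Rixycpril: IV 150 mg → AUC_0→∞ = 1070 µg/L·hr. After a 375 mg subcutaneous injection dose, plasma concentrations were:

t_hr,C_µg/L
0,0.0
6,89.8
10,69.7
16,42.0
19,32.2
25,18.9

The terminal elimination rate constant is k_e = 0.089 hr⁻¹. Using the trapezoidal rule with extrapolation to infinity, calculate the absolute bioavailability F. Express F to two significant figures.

Trapezoidal AUC_0→25 (subcutaneous injection):
  [0→6]: (0.0+89.8)/2 × 6 = 269.4
  [6→10]: (89.8+69.7)/2 × 4 = 319.0
  [10→16]: (69.7+42.0)/2 × 6 = 335.1
  [16→19]: (42.0+32.2)/2 × 3 = 111.3
  [19→25]: (32.2+18.9)/2 × 6 = 153.3
  Sum = 1188.1 µg/L·hr
Tail: C_last/k_e = 18.9/0.089 = 212.360
AUC_0→∞ (subcutaneous injection) = 1188.1 + 212.360 = 1400.46 µg/L·hr
F = (AUC_ev/D_ev)/(AUC_iv/D_iv) = (1400.46/375)/(1070/150) = 3.73456/7.13333 = 0.5235

F = 0.52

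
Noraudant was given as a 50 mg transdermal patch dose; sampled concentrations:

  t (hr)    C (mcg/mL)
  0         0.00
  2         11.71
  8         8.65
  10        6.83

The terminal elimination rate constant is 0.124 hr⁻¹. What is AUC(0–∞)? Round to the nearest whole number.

Trapezoidal AUC_0→10:
  [0→2]: (0.00+11.71)/2 × 2 = 11.71
  [2→8]: (11.71+8.65)/2 × 6 = 61.08
  [8→10]: (8.65+6.83)/2 × 2 = 15.48
  Sum = 88.27 mcg/mL·hr
Extrapolated tail: C_last / k_e = 6.83 / 0.124 = 55.081
AUC_0→∞ = 88.27 + 55.081 = 143.351 mcg/mL·hr

AUC = 143 mcg/mL·hr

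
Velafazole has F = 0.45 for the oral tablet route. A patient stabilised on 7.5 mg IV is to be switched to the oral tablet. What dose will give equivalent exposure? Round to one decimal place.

For equal systemic exposure: F × D_ev = D_iv
D_ev = D_iv / F = 7.5 / 0.45 = 16.6667 mg

D_oral = 16.7 mg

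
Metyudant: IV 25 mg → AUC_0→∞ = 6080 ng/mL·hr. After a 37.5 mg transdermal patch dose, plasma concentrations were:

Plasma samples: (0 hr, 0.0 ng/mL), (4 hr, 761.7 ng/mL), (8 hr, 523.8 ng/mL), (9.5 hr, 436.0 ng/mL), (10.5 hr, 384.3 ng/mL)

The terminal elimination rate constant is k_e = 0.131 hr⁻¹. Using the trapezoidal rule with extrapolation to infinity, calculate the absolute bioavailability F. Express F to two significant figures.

F = 0.89

Trapezoidal AUC_0→10.5 (transdermal patch):
  [0→4]: (0.0+761.7)/2 × 4 = 1523.4
  [4→8]: (761.7+523.8)/2 × 4 = 2571.0
  [8→9.5]: (523.8+436.0)/2 × 1.5 = 719.85
  [9.5→10.5]: (436.0+384.3)/2 × 1 = 410.15
  Sum = 5224.4 ng/mL·hr
Tail: C_last/k_e = 384.3/0.131 = 2933.588
AUC_0→∞ (transdermal patch) = 5224.4 + 2933.588 = 8157.988 ng/mL·hr
F = (AUC_ev/D_ev)/(AUC_iv/D_iv) = (8157.988/37.5)/(6080/25) = 217.546/243.2 = 0.8945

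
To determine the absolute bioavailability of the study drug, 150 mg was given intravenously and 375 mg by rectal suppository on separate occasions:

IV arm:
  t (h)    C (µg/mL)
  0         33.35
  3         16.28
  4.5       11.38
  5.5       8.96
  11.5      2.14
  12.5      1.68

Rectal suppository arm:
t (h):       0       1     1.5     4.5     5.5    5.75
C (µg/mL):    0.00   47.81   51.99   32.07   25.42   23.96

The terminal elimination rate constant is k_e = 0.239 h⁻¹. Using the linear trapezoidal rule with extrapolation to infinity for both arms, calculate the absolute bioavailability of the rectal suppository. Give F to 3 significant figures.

F = 0.840

Trapezoidal AUC_0→12.5 (IV):
  [0→3]: (33.35+16.28)/2 × 3 = 74.445
  [3→4.5]: (16.28+11.38)/2 × 1.5 = 20.745
  [4.5→5.5]: (11.38+8.96)/2 × 1 = 10.17
  [5.5→11.5]: (8.96+2.14)/2 × 6 = 33.3
  [11.5→12.5]: (2.14+1.68)/2 × 1 = 1.91
  Sum = 140.57 µg/mL·h
IV tail: 1.68/0.239 = 7.029; AUC_iv,0→∞ = 140.57 + 7.029 = 147.599 µg/mL·h
Trapezoidal AUC_0→5.75 (rectal suppository):
  [0→1]: (0.00+47.81)/2 × 1 = 23.905
  [1→1.5]: (47.81+51.99)/2 × 0.5 = 24.95
  [1.5→4.5]: (51.99+32.07)/2 × 3 = 126.09
  [4.5→5.5]: (32.07+25.42)/2 × 1 = 28.745
  [5.5→5.75]: (25.42+23.96)/2 × 0.25 = 6.1725
  Sum = 209.8625 µg/mL·h
rectal suppository tail: 23.96/0.239 = 100.251; AUC_ev,0→∞ = 209.8625 + 100.251 = 310.1135 µg/mL·h
F = (AUC_ev/D_ev)/(AUC_iv/D_iv) = (310.1135/375)/(147.599/150) = 0.826969/0.983993 = 0.8404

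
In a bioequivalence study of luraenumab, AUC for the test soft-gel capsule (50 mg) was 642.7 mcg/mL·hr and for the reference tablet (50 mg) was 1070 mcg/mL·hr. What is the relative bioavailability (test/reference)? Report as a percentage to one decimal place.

F_rel = 60.1%

F_rel = (AUC_test/D_test) / (AUC_ref/D_ref)
      = (642.7/50) / (1070/50)
      = 12.854 / 21.4 = 0.6007 = 60.07%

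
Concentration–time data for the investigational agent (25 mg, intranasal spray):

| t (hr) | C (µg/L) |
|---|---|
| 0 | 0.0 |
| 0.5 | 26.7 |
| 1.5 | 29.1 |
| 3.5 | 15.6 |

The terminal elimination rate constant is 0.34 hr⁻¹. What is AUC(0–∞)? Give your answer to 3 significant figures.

Trapezoidal AUC_0→3.5:
  [0→0.5]: (0.0+26.7)/2 × 0.5 = 6.675
  [0.5→1.5]: (26.7+29.1)/2 × 1 = 27.9
  [1.5→3.5]: (29.1+15.6)/2 × 2 = 44.7
  Sum = 79.275 µg/L·hr
Extrapolated tail: C_last / k_e = 15.6 / 0.34 = 45.882
AUC_0→∞ = 79.275 + 45.882 = 125.157 µg/L·hr

AUC = 125 µg/L·hr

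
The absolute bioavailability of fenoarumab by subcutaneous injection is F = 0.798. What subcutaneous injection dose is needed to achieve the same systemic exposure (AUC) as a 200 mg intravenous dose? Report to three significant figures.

For equal systemic exposure: F × D_ev = D_iv
D_ev = D_iv / F = 200 / 0.798 = 250.627 mg

D_subcutaneous = 251 mg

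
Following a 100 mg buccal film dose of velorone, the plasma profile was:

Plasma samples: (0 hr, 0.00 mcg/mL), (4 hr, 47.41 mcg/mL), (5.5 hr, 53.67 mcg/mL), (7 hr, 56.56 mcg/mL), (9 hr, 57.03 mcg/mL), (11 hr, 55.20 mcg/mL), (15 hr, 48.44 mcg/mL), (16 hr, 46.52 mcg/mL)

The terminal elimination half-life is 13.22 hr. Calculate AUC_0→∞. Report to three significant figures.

Trapezoidal AUC_0→16:
  [0→4]: (0.00+47.41)/2 × 4 = 94.82
  [4→5.5]: (47.41+53.67)/2 × 1.5 = 75.81
  [5.5→7]: (53.67+56.56)/2 × 1.5 = 82.6725
  [7→9]: (56.56+57.03)/2 × 2 = 113.59
  [9→11]: (57.03+55.20)/2 × 2 = 112.23
  [11→15]: (55.20+48.44)/2 × 4 = 207.28
  [15→16]: (48.44+46.52)/2 × 1 = 47.48
  Sum = 733.8825 mcg/mL·hr
k_e = ln2 / t½ = 0.693147 / 13.22 = 0.0524 hr^-1
Extrapolated tail: C_last / k_e = 46.52 / 0.0524 = 887.786
AUC_0→∞ = 733.8825 + 887.786 = 1621.6685 mcg/mL·hr

AUC = 1620 mcg/mL·hr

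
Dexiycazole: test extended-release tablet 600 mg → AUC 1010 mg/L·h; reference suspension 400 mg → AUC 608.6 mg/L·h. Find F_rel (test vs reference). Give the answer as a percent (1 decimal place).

F_rel = (AUC_test/D_test) / (AUC_ref/D_ref)
      = (1010/600) / (608.6/400)
      = 1.68333 / 1.5215 = 1.1064 = 110.64%

F_rel = 110.6%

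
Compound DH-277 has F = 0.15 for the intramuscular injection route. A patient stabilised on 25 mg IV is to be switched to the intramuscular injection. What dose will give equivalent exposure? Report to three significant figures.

For equal systemic exposure: F × D_ev = D_iv
D_ev = D_iv / F = 25 / 0.15 = 166.667 mg

D_intramuscular = 167 mg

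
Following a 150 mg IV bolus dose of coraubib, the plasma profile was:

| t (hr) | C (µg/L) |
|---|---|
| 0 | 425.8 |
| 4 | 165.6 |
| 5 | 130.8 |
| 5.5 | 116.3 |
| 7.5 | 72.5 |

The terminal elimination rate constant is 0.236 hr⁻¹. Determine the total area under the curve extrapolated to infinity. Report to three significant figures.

AUC = 1890 µg/L·hr

Trapezoidal AUC_0→7.5:
  [0→4]: (425.8+165.6)/2 × 4 = 1182.8
  [4→5]: (165.6+130.8)/2 × 1 = 148.2
  [5→5.5]: (130.8+116.3)/2 × 0.5 = 61.775
  [5.5→7.5]: (116.3+72.5)/2 × 2 = 188.8
  Sum = 1581.575 µg/L·hr
Extrapolated tail: C_last / k_e = 72.5 / 0.236 = 307.203
AUC_0→∞ = 1581.575 + 307.203 = 1888.778 µg/L·hr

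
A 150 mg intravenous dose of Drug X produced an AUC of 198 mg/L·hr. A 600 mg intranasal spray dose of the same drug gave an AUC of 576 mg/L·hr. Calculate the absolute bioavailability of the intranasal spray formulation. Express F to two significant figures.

F = (AUC_ev / D_ev) / (AUC_iv / D_iv)
  = (576/600) / (198/150)
  = 0.96 / 1.32 = 0.7273

F = 0.73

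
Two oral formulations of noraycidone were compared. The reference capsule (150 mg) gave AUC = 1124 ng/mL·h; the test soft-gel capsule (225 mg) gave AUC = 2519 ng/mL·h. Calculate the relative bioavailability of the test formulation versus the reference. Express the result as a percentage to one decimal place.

F_rel = (AUC_test/D_test) / (AUC_ref/D_ref)
      = (2519/225) / (1124/150)
      = 11.1956 / 7.49333 = 1.4941 = 149.41%

F_rel = 149.4%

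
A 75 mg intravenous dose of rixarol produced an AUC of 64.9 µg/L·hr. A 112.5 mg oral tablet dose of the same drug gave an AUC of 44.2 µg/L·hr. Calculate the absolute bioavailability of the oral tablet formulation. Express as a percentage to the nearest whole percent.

F = 45%

F = (AUC_ev / D_ev) / (AUC_iv / D_iv)
  = (44.2/112.5) / (64.9/75)
  = 0.392889 / 0.865333 = 0.4540
  = 45.40%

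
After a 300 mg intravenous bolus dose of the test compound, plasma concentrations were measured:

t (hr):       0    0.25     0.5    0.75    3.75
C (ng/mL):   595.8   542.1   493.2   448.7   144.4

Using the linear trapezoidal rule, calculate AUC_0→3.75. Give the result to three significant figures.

Trapezoidal AUC_0→3.75:
  [0→0.25]: (595.8+542.1)/2 × 0.25 = 142.2375
  [0.25→0.5]: (542.1+493.2)/2 × 0.25 = 129.4125
  [0.5→0.75]: (493.2+448.7)/2 × 0.25 = 117.7375
  [0.75→3.75]: (448.7+144.4)/2 × 3 = 889.65
  Sum = 1279.0375 ng/mL·hr

AUC = 1280 ng/mL·hr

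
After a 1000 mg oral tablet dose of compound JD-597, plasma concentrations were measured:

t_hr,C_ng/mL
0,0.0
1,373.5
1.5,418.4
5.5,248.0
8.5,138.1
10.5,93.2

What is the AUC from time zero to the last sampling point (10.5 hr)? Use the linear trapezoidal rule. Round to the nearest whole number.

AUC = 2528 ng/mL·hr

Trapezoidal AUC_0→10.5:
  [0→1]: (0.0+373.5)/2 × 1 = 186.75
  [1→1.5]: (373.5+418.4)/2 × 0.5 = 197.975
  [1.5→5.5]: (418.4+248.0)/2 × 4 = 1332.8
  [5.5→8.5]: (248.0+138.1)/2 × 3 = 579.15
  [8.5→10.5]: (138.1+93.2)/2 × 2 = 231.3
  Sum = 2527.975 ng/mL·hr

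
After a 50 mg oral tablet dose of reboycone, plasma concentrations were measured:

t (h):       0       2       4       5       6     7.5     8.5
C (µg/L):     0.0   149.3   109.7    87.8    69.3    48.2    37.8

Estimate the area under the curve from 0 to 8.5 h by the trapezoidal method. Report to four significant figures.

Trapezoidal AUC_0→8.5:
  [0→2]: (0.0+149.3)/2 × 2 = 149.3
  [2→4]: (149.3+109.7)/2 × 2 = 259.0
  [4→5]: (109.7+87.8)/2 × 1 = 98.75
  [5→6]: (87.8+69.3)/2 × 1 = 78.55
  [6→7.5]: (69.3+48.2)/2 × 1.5 = 88.125
  [7.5→8.5]: (48.2+37.8)/2 × 1 = 43.0
  Sum = 716.725 µg/L·h

AUC = 716.7 µg/L·h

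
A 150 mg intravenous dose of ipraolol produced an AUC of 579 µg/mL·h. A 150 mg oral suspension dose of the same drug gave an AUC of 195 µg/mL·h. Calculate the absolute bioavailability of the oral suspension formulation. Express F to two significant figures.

F = 0.34

F = (AUC_ev / D_ev) / (AUC_iv / D_iv)
  = (195/150) / (579/150)
  = 1.3 / 3.86 = 0.3368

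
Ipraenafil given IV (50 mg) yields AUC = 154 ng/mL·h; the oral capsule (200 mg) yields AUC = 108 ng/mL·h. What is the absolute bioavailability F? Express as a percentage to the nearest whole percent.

F = (AUC_ev / D_ev) / (AUC_iv / D_iv)
  = (108/200) / (154/50)
  = 0.54 / 3.08 = 0.1753
  = 17.53%

F = 18%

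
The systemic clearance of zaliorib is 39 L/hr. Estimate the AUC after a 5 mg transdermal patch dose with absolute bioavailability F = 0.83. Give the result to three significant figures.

AUC_0→∞ = F × Dose / CL
        = 0.83 × 5 / 39 = 0.10641 mg/L·hr

AUC = 0.106 mg/L·hr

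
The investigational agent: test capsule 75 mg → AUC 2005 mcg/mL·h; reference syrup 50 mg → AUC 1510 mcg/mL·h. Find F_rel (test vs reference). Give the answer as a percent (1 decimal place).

F_rel = 88.5%

F_rel = (AUC_test/D_test) / (AUC_ref/D_ref)
      = (2005/75) / (1510/50)
      = 26.7333 / 30.2 = 0.8852 = 88.52%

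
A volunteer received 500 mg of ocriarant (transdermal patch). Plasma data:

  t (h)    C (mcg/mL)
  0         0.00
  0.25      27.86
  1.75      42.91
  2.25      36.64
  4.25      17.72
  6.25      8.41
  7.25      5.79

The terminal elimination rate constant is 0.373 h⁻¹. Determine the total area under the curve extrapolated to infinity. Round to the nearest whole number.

Trapezoidal AUC_0→7.25:
  [0→0.25]: (0.00+27.86)/2 × 0.25 = 3.4825
  [0.25→1.75]: (27.86+42.91)/2 × 1.5 = 53.0775
  [1.75→2.25]: (42.91+36.64)/2 × 0.5 = 19.8875
  [2.25→4.25]: (36.64+17.72)/2 × 2 = 54.36
  [4.25→6.25]: (17.72+8.41)/2 × 2 = 26.13
  [6.25→7.25]: (8.41+5.79)/2 × 1 = 7.1
  Sum = 164.0375 mcg/mL·h
Extrapolated tail: C_last / k_e = 5.79 / 0.373 = 15.523
AUC_0→∞ = 164.0375 + 15.523 = 179.5605 mcg/mL·h

AUC = 180 mcg/mL·h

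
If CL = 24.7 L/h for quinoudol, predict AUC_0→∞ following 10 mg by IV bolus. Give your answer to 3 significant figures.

AUC = 0.405 mg/L·h

AUC_0→∞ = Dose_iv / CL
        = 10 / 24.7 = 0.404858 mg/L·h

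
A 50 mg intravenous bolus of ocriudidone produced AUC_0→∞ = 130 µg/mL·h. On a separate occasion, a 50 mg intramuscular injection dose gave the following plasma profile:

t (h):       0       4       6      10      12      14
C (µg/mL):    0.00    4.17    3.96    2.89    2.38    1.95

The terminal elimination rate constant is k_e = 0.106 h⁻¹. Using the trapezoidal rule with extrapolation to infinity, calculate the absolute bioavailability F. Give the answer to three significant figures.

F = 0.447

Trapezoidal AUC_0→14 (intramuscular injection):
  [0→4]: (0.00+4.17)/2 × 4 = 8.34
  [4→6]: (4.17+3.96)/2 × 2 = 8.13
  [6→10]: (3.96+2.89)/2 × 4 = 13.7
  [10→12]: (2.89+2.38)/2 × 2 = 5.27
  [12→14]: (2.38+1.95)/2 × 2 = 4.33
  Sum = 39.77 µg/mL·h
Tail: C_last/k_e = 1.95/0.106 = 18.396
AUC_0→∞ (intramuscular injection) = 39.77 + 18.396 = 58.166 µg/mL·h
F = (AUC_ev/D_ev)/(AUC_iv/D_iv) = (58.166/50)/(130/50) = 1.16332/2.6 = 0.4474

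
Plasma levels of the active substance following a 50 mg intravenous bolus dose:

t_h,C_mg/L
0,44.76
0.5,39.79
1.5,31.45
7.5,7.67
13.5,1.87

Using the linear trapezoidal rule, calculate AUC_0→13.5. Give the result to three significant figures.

Trapezoidal AUC_0→13.5:
  [0→0.5]: (44.76+39.79)/2 × 0.5 = 21.1375
  [0.5→1.5]: (39.79+31.45)/2 × 1 = 35.62
  [1.5→7.5]: (31.45+7.67)/2 × 6 = 117.36
  [7.5→13.5]: (7.67+1.87)/2 × 6 = 28.62
  Sum = 202.7375 mg/L·h

AUC = 203 mg/L·h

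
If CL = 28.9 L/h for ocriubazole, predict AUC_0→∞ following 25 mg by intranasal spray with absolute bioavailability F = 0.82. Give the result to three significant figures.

AUC_0→∞ = F × Dose / CL
        = 0.82 × 25 / 28.9 = 0.709343 mg/L·h

AUC = 0.709 mg/L·h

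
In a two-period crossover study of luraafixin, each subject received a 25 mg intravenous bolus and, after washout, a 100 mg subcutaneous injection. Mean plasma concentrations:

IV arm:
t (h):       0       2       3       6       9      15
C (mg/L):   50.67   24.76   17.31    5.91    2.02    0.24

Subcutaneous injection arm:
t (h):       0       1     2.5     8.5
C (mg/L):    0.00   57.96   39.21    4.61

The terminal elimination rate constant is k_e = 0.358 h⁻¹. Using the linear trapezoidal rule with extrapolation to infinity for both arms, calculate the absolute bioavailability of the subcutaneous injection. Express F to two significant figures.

F = 0.41

Trapezoidal AUC_0→15 (IV):
  [0→2]: (50.67+24.76)/2 × 2 = 75.43
  [2→3]: (24.76+17.31)/2 × 1 = 21.035
  [3→6]: (17.31+5.91)/2 × 3 = 34.83
  [6→9]: (5.91+2.02)/2 × 3 = 11.895
  [9→15]: (2.02+0.24)/2 × 6 = 6.78
  Sum = 149.97 mg/L·h
IV tail: 0.24/0.358 = 0.670; AUC_iv,0→∞ = 149.97 + 0.670 = 150.64 mg/L·h
Trapezoidal AUC_0→8.5 (subcutaneous injection):
  [0→1]: (0.00+57.96)/2 × 1 = 28.98
  [1→2.5]: (57.96+39.21)/2 × 1.5 = 72.8775
  [2.5→8.5]: (39.21+4.61)/2 × 6 = 131.46
  Sum = 233.3175 mg/L·h
subcutaneous injection tail: 4.61/0.358 = 12.877; AUC_ev,0→∞ = 233.3175 + 12.877 = 246.1945 mg/L·h
F = (AUC_ev/D_ev)/(AUC_iv/D_iv) = (246.1945/100)/(150.64/25) = 2.461945/6.0256 = 0.4086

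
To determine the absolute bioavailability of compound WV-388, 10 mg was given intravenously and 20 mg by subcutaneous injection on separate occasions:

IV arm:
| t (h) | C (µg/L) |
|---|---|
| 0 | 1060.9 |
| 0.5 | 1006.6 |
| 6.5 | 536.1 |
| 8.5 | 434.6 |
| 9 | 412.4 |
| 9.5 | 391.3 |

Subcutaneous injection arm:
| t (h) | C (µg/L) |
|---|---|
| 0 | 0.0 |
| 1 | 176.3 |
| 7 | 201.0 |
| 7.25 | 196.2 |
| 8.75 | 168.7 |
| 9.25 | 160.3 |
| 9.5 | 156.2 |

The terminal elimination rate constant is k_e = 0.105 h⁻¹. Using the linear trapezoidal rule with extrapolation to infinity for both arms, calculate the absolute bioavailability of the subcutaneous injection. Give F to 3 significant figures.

F = 0.154

Trapezoidal AUC_0→9.5 (IV):
  [0→0.5]: (1060.9+1006.6)/2 × 0.5 = 516.875
  [0.5→6.5]: (1006.6+536.1)/2 × 6 = 4628.1
  [6.5→8.5]: (536.1+434.6)/2 × 2 = 970.7
  [8.5→9]: (434.6+412.4)/2 × 0.5 = 211.75
  [9→9.5]: (412.4+391.3)/2 × 0.5 = 200.925
  Sum = 6528.35 µg/L·h
IV tail: 391.3/0.105 = 3726.667; AUC_iv,0→∞ = 6528.35 + 3726.667 = 10255.017 µg/L·h
Trapezoidal AUC_0→9.5 (subcutaneous injection):
  [0→1]: (0.0+176.3)/2 × 1 = 88.15
  [1→7]: (176.3+201.0)/2 × 6 = 1131.9
  [7→7.25]: (201.0+196.2)/2 × 0.25 = 49.65
  [7.25→8.75]: (196.2+168.7)/2 × 1.5 = 273.675
  [8.75→9.25]: (168.7+160.3)/2 × 0.5 = 82.25
  [9.25→9.5]: (160.3+156.2)/2 × 0.25 = 39.5625
  Sum = 1665.1875 µg/L·h
subcutaneous injection tail: 156.2/0.105 = 1487.619; AUC_ev,0→∞ = 1665.1875 + 1487.619 = 3152.8065 µg/L·h
F = (AUC_ev/D_ev)/(AUC_iv/D_iv) = (3152.8065/20)/(10255.017/10) = 157.64/1025.5017 = 0.1537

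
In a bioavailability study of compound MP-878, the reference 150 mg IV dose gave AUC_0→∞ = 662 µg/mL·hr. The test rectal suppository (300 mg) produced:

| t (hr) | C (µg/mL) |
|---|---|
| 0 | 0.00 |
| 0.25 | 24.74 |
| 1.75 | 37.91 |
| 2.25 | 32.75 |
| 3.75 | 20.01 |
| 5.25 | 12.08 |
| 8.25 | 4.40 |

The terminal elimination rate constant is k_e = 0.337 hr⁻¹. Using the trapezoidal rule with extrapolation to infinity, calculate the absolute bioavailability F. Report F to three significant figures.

Trapezoidal AUC_0→8.25 (rectal suppository):
  [0→0.25]: (0.00+24.74)/2 × 0.25 = 3.0925
  [0.25→1.75]: (24.74+37.91)/2 × 1.5 = 46.9875
  [1.75→2.25]: (37.91+32.75)/2 × 0.5 = 17.665
  [2.25→3.75]: (32.75+20.01)/2 × 1.5 = 39.57
  [3.75→5.25]: (20.01+12.08)/2 × 1.5 = 24.0675
  [5.25→8.25]: (12.08+4.40)/2 × 3 = 24.72
  Sum = 156.1025 µg/mL·hr
Tail: C_last/k_e = 4.40/0.337 = 13.056
AUC_0→∞ (rectal suppository) = 156.1025 + 13.056 = 169.1585 µg/mL·hr
F = (AUC_ev/D_ev)/(AUC_iv/D_iv) = (169.1585/300)/(662/150) = 0.563862/4.41333 = 0.1278

F = 0.128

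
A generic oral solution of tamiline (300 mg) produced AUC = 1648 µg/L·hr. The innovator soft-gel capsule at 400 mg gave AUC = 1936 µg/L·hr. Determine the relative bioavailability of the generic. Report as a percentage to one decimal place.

F_rel = (AUC_test/D_test) / (AUC_ref/D_ref)
      = (1648/300) / (1936/400)
      = 5.49333 / 4.84 = 1.1350 = 113.50%

F_rel = 113.5%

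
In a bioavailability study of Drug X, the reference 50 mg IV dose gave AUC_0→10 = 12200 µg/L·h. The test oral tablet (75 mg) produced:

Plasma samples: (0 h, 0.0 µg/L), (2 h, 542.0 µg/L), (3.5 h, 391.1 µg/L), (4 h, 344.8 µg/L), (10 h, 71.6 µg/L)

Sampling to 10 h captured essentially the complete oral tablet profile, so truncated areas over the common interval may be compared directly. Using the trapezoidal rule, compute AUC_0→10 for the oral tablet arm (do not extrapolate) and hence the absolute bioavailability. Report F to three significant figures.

F = 0.146

Trapezoidal AUC_0→10 (oral tablet):
  [0→2]: (0.0+542.0)/2 × 2 = 542.0
  [2→3.5]: (542.0+391.1)/2 × 1.5 = 699.825
  [3.5→4]: (391.1+344.8)/2 × 0.5 = 183.975
  [4→10]: (344.8+71.6)/2 × 6 = 1249.2
  Sum = 2675.0 µg/L·h
F = (AUC_ev/D_ev)/(AUC_iv/D_iv) = (2675.0/75)/(12200/50) = 35.6667/244 = 0.1462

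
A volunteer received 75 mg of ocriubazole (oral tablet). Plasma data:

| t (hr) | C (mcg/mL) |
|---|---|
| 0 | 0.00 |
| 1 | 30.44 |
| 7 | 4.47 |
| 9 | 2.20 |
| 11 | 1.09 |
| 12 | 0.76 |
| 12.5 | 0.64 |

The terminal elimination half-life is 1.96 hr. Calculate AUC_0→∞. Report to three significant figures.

AUC = 133 mcg/mL·hr

Trapezoidal AUC_0→12.5:
  [0→1]: (0.00+30.44)/2 × 1 = 15.22
  [1→7]: (30.44+4.47)/2 × 6 = 104.73
  [7→9]: (4.47+2.20)/2 × 2 = 6.67
  [9→11]: (2.20+1.09)/2 × 2 = 3.29
  [11→12]: (1.09+0.76)/2 × 1 = 0.925
  [12→12.5]: (0.76+0.64)/2 × 0.5 = 0.35
  Sum = 131.185 mcg/mL·hr
k_e = ln2 / t½ = 0.693147 / 1.96 = 0.3536 hr^-1
Extrapolated tail: C_last / k_e = 0.64 / 0.3536 = 1.810
AUC_0→∞ = 131.185 + 1.810 = 132.995 mcg/mL·hr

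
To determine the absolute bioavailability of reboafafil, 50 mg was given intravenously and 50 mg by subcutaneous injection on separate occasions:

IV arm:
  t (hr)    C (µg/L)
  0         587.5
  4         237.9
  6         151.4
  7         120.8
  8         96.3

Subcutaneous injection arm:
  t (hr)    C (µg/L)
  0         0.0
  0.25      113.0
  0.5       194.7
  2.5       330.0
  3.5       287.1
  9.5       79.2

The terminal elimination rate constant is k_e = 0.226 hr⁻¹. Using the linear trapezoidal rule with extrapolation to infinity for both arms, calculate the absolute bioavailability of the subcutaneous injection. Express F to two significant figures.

F = 0.86

Trapezoidal AUC_0→8 (IV):
  [0→4]: (587.5+237.9)/2 × 4 = 1650.8
  [4→6]: (237.9+151.4)/2 × 2 = 389.3
  [6→7]: (151.4+120.8)/2 × 1 = 136.1
  [7→8]: (120.8+96.3)/2 × 1 = 108.55
  Sum = 2284.75 µg/L·hr
IV tail: 96.3/0.226 = 426.106; AUC_iv,0→∞ = 2284.75 + 426.106 = 2710.856 µg/L·hr
Trapezoidal AUC_0→9.5 (subcutaneous injection):
  [0→0.25]: (0.0+113.0)/2 × 0.25 = 14.125
  [0.25→0.5]: (113.0+194.7)/2 × 0.25 = 38.4625
  [0.5→2.5]: (194.7+330.0)/2 × 2 = 524.7
  [2.5→3.5]: (330.0+287.1)/2 × 1 = 308.55
  [3.5→9.5]: (287.1+79.2)/2 × 6 = 1098.9
  Sum = 1984.7375 µg/L·hr
subcutaneous injection tail: 79.2/0.226 = 350.442; AUC_ev,0→∞ = 1984.7375 + 350.442 = 2335.1795 µg/L·hr
F = (AUC_ev/D_ev)/(AUC_iv/D_iv) = (2335.1795/50)/(2710.856/50) = 46.70359/54.21712 = 0.8614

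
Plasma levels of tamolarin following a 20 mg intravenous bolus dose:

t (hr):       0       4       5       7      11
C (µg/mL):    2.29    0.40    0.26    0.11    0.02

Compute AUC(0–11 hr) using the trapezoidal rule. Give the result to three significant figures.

Trapezoidal AUC_0→11:
  [0→4]: (2.29+0.40)/2 × 4 = 5.38
  [4→5]: (0.40+0.26)/2 × 1 = 0.33
  [5→7]: (0.26+0.11)/2 × 2 = 0.37
  [7→11]: (0.11+0.02)/2 × 4 = 0.26
  Sum = 6.34 µg/mL·hr

AUC = 6.34 µg/mL·hr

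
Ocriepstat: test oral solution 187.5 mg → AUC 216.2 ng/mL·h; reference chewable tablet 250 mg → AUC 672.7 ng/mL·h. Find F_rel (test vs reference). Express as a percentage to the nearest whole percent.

F_rel = (AUC_test/D_test) / (AUC_ref/D_ref)
      = (216.2/187.5) / (672.7/250)
      = 1.15307 / 2.6908 = 0.4285 = 42.85%

F_rel = 43%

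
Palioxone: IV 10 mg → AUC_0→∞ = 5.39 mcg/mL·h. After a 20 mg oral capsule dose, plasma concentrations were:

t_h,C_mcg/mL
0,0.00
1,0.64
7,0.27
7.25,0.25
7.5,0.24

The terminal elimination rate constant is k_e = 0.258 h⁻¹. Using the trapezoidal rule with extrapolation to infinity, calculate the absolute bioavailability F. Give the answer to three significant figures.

F = 0.381

Trapezoidal AUC_0→7.5 (oral capsule):
  [0→1]: (0.00+0.64)/2 × 1 = 0.32
  [1→7]: (0.64+0.27)/2 × 6 = 2.73
  [7→7.25]: (0.27+0.25)/2 × 0.25 = 0.065
  [7.25→7.5]: (0.25+0.24)/2 × 0.25 = 0.06125
  Sum = 3.17625 mcg/mL·h
Tail: C_last/k_e = 0.24/0.258 = 0.930
AUC_0→∞ (oral capsule) = 3.17625 + 0.930 = 4.10625 mcg/mL·h
F = (AUC_ev/D_ev)/(AUC_iv/D_iv) = (4.10625/20)/(5.39/10) = 0.2053125/0.539 = 0.3809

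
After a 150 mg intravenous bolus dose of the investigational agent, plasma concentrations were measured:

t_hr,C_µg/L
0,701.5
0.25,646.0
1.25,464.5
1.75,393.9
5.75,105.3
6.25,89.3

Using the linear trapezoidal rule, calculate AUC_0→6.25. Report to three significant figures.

Trapezoidal AUC_0→6.25:
  [0→0.25]: (701.5+646.0)/2 × 0.25 = 168.4375
  [0.25→1.25]: (646.0+464.5)/2 × 1 = 555.25
  [1.25→1.75]: (464.5+393.9)/2 × 0.5 = 214.6
  [1.75→5.75]: (393.9+105.3)/2 × 4 = 998.4
  [5.75→6.25]: (105.3+89.3)/2 × 0.5 = 48.65
  Sum = 1985.3375 µg/L·hr

AUC = 1990 µg/L·hr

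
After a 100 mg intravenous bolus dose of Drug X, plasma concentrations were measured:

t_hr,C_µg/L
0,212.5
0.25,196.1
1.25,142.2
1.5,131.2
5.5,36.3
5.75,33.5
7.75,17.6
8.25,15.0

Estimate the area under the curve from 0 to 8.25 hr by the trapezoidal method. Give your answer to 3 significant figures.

Trapezoidal AUC_0→8.25:
  [0→0.25]: (212.5+196.1)/2 × 0.25 = 51.075
  [0.25→1.25]: (196.1+142.2)/2 × 1 = 169.15
  [1.25→1.5]: (142.2+131.2)/2 × 0.25 = 34.175
  [1.5→5.5]: (131.2+36.3)/2 × 4 = 335.0
  [5.5→5.75]: (36.3+33.5)/2 × 0.25 = 8.725
  [5.75→7.75]: (33.5+17.6)/2 × 2 = 51.1
  [7.75→8.25]: (17.6+15.0)/2 × 0.5 = 8.15
  Sum = 657.375 µg/L·hr

AUC = 657 µg/L·hr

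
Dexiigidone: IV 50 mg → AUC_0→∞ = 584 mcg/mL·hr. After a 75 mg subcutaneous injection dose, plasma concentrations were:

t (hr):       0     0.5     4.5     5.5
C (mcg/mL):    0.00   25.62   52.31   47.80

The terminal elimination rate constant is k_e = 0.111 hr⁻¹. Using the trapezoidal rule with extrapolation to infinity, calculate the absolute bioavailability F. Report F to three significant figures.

Trapezoidal AUC_0→5.5 (subcutaneous injection):
  [0→0.5]: (0.00+25.62)/2 × 0.5 = 6.405
  [0.5→4.5]: (25.62+52.31)/2 × 4 = 155.86
  [4.5→5.5]: (52.31+47.80)/2 × 1 = 50.055
  Sum = 212.32 mcg/mL·hr
Tail: C_last/k_e = 47.80/0.111 = 430.631
AUC_0→∞ (subcutaneous injection) = 212.32 + 430.631 = 642.951 mcg/mL·hr
F = (AUC_ev/D_ev)/(AUC_iv/D_iv) = (642.951/75)/(584/50) = 8.57268/11.68 = 0.7340

F = 0.734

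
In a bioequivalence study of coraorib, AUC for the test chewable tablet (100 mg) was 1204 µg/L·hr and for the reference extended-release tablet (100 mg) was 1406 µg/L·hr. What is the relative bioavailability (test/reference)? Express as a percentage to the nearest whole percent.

F_rel = 86%

F_rel = (AUC_test/D_test) / (AUC_ref/D_ref)
      = (1204/100) / (1406/100)
      = 12.04 / 14.06 = 0.8563 = 85.63%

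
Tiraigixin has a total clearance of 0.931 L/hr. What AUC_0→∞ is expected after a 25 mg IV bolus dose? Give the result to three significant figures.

AUC = 26.9 mg/L·hr

AUC_0→∞ = Dose_iv / CL
        = 25 / 0.931 = 26.8528 mg/L·hr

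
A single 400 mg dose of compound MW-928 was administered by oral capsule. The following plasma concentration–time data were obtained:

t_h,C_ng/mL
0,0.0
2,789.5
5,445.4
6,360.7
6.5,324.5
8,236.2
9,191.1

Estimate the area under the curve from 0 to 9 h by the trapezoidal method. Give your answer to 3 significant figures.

AUC = 3850 ng/mL·h

Trapezoidal AUC_0→9:
  [0→2]: (0.0+789.5)/2 × 2 = 789.5
  [2→5]: (789.5+445.4)/2 × 3 = 1852.35
  [5→6]: (445.4+360.7)/2 × 1 = 403.05
  [6→6.5]: (360.7+324.5)/2 × 0.5 = 171.3
  [6.5→8]: (324.5+236.2)/2 × 1.5 = 420.525
  [8→9]: (236.2+191.1)/2 × 1 = 213.65
  Sum = 3850.375 ng/mL·h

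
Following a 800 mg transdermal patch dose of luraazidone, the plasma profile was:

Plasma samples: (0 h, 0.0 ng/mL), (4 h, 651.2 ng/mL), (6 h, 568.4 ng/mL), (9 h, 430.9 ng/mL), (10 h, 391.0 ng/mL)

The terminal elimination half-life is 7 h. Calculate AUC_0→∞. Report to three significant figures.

Trapezoidal AUC_0→10:
  [0→4]: (0.0+651.2)/2 × 4 = 1302.4
  [4→6]: (651.2+568.4)/2 × 2 = 1219.6
  [6→9]: (568.4+430.9)/2 × 3 = 1498.95
  [9→10]: (430.9+391.0)/2 × 1 = 410.95
  Sum = 4431.9 ng/mL·h
k_e = ln2 / t½ = 0.693147 / 7 = 0.0990 h^-1
Extrapolated tail: C_last / k_e = 391.0 / 0.099 = 3949.495
AUC_0→∞ = 4431.9 + 3949.495 = 8381.395 ng/mL·h

AUC = 8380 ng/mL·h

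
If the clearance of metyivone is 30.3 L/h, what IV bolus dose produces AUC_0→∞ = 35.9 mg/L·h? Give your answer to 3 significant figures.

Dose = 1090 mg

Dose_iv = CL × AUC_0→∞
     = 30.3 × 35.9 = 1087.77 mg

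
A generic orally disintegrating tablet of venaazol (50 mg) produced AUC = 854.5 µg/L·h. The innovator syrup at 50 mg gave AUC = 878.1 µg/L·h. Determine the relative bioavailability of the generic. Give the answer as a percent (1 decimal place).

F_rel = (AUC_test/D_test) / (AUC_ref/D_ref)
      = (854.5/50) / (878.1/50)
      = 17.09 / 17.562 = 0.9731 = 97.31%

F_rel = 97.3%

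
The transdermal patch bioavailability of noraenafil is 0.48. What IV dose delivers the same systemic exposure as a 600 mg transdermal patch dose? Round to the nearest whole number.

Systemic exposure from an extravascular dose = F × D_ev, so the equivalent IV dose is F × D_ev.
D_iv = F × D_ev = 0.48 × 600 = 288 mg

D_iv = 288 mg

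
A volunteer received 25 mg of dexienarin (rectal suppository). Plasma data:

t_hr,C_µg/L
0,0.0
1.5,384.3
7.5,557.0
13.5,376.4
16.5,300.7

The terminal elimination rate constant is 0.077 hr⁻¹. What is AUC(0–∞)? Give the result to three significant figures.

AUC = 10800 µg/L·hr

Trapezoidal AUC_0→16.5:
  [0→1.5]: (0.0+384.3)/2 × 1.5 = 288.225
  [1.5→7.5]: (384.3+557.0)/2 × 6 = 2823.9
  [7.5→13.5]: (557.0+376.4)/2 × 6 = 2800.2
  [13.5→16.5]: (376.4+300.7)/2 × 3 = 1015.65
  Sum = 6927.975 µg/L·hr
Extrapolated tail: C_last / k_e = 300.7 / 0.077 = 3905.195
AUC_0→∞ = 6927.975 + 3905.195 = 10833.17 µg/L·hr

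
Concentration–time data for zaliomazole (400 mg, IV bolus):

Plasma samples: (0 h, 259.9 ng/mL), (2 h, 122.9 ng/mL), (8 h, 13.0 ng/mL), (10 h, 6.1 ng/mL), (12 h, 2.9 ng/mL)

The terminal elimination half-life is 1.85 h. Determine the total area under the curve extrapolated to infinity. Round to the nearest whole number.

Trapezoidal AUC_0→12:
  [0→2]: (259.9+122.9)/2 × 2 = 382.8
  [2→8]: (122.9+13.0)/2 × 6 = 407.7
  [8→10]: (13.0+6.1)/2 × 2 = 19.1
  [10→12]: (6.1+2.9)/2 × 2 = 9.0
  Sum = 818.6 ng/mL·h
k_e = ln2 / t½ = 0.693147 / 1.85 = 0.3747 h^-1
Extrapolated tail: C_last / k_e = 2.9 / 0.3747 = 7.740
AUC_0→∞ = 818.6 + 7.740 = 826.34 ng/mL·h

AUC = 826 ng/mL·h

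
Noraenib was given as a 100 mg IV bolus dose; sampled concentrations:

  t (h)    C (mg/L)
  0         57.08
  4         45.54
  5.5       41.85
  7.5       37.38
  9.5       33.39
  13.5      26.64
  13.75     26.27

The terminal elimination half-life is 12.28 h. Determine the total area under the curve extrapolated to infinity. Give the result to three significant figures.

Trapezoidal AUC_0→13.75:
  [0→4]: (57.08+45.54)/2 × 4 = 205.24
  [4→5.5]: (45.54+41.85)/2 × 1.5 = 65.5425
  [5.5→7.5]: (41.85+37.38)/2 × 2 = 79.23
  [7.5→9.5]: (37.38+33.39)/2 × 2 = 70.77
  [9.5→13.5]: (33.39+26.64)/2 × 4 = 120.06
  [13.5→13.75]: (26.64+26.27)/2 × 0.25 = 6.61375
  Sum = 547.45625 mg/L·h
k_e = ln2 / t½ = 0.693147 / 12.28 = 0.0564 h^-1
Extrapolated tail: C_last / k_e = 26.27 / 0.0564 = 465.780
AUC_0→∞ = 547.45625 + 465.780 = 1013.23625 mg/L·h

AUC = 1010 mg/L·h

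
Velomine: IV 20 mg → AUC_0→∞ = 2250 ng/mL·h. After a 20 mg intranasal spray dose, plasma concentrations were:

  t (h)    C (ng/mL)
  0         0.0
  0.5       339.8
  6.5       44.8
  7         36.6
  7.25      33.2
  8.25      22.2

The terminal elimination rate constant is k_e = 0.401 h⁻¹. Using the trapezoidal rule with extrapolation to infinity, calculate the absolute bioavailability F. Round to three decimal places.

Trapezoidal AUC_0→8.25 (intranasal spray):
  [0→0.5]: (0.0+339.8)/2 × 0.5 = 84.95
  [0.5→6.5]: (339.8+44.8)/2 × 6 = 1153.8
  [6.5→7]: (44.8+36.6)/2 × 0.5 = 20.35
  [7→7.25]: (36.6+33.2)/2 × 0.25 = 8.725
  [7.25→8.25]: (33.2+22.2)/2 × 1 = 27.7
  Sum = 1295.525 ng/mL·h
Tail: C_last/k_e = 22.2/0.401 = 55.362
AUC_0→∞ (intranasal spray) = 1295.525 + 55.362 = 1350.887 ng/mL·h
F = (AUC_ev/D_ev)/(AUC_iv/D_iv) = (1350.887/20)/(2250/20) = 67.54435/112.5 = 0.6004

F = 0.600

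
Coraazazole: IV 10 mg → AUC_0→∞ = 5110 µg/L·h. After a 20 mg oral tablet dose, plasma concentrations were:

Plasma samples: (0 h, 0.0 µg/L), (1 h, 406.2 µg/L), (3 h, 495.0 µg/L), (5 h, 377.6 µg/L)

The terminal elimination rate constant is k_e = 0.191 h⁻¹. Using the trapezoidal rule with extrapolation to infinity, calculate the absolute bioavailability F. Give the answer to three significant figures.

F = 0.387

Trapezoidal AUC_0→5 (oral tablet):
  [0→1]: (0.0+406.2)/2 × 1 = 203.1
  [1→3]: (406.2+495.0)/2 × 2 = 901.2
  [3→5]: (495.0+377.6)/2 × 2 = 872.6
  Sum = 1976.9 µg/L·h
Tail: C_last/k_e = 377.6/0.191 = 1976.963
AUC_0→∞ (oral tablet) = 1976.9 + 1976.963 = 3953.863 µg/L·h
F = (AUC_ev/D_ev)/(AUC_iv/D_iv) = (3953.863/20)/(5110/10) = 197.69315/511 = 0.3869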